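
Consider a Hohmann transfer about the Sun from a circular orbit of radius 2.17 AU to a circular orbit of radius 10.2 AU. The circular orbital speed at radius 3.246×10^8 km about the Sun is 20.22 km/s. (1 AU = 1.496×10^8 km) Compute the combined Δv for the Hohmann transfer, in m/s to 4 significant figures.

Δv = 9548 m/s

From the circular-orbit relation v² = μ/r at r = 3.246×10^8 km: μ = v²r = (20.22)² × 3.246×10^8 = 1.32712×10^11 km³/s².
In km: r₁ = 2.17 × 1.496×10^8 = 3.24632×10^8 km; r₂ = 10.2 × 1.496×10^8 = 1.52592×10^9 km.
Transfer-ellipse semi-major axis a_t = (r₁ + r₂)/2 = (3.24632×10^8 + 1.52592×10^9)/2 = 9.25276×10^8 km.
At r₁ the circular-orbit speed is v₁ = √(μ/r₁) = 20.219 km/s.
On the transfer ellipse at r₁, vis-viva equation gives v_p = √[μ(2/r₁ − 1/a_t)] = 25.965 km/s.
First burn Δv₁ = |v_p − v₁| = 5.746 km/s.
At r₂, v₂ = √(μ/r₂) = 9.326 km/s.
Transfer-orbit speed at r₂: v_a = √[μ(2/r₂ − 1/a_t)] = 5.524 km/s.
Second burn Δv₂ = |v₂ − v_a| = 3.802 km/s.
Δv = Δv₁ + Δv₂ = 5.746 + 3.802 = 9.548 km/s.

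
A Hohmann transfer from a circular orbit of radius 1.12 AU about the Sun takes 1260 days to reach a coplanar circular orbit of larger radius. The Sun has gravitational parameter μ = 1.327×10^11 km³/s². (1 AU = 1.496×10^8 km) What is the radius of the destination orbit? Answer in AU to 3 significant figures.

In km: r₁ = 1.12 × 1.496×10^8 = 1.67552×10^8 km.
Transfer time t = 1260 days = 1.08864×10^8 s, and t = π√(a_t³/μ).
So a_t = (μ t²/π²)^(1/3) = (1.327×10^11 × (1.08864×10^8)² / π²)^(1/3) = 5.4214×10^8 km.
Since a_t = (r₁ + r₂)/2, r₂ = 2a_t − r₁ = 2×5.4214×10^8 − 1.67552×10^8 = 9.16728×10^8 km.
In AU: r₂ = 9.16728×10^8 / 1.496×10^8 = 6.13 AU.

r₂ = 6.13 AU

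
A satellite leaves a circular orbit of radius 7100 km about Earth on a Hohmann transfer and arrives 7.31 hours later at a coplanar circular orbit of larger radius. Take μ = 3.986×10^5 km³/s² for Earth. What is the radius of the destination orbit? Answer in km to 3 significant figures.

Transfer time t = 7.31 hours = 26316 s, and t = π√(a_t³/μ).
So a_t = (μ t²/π²)^(1/3) = (3.986×10^5 × (26316)² / π²)^(1/3) = 30355 km.
Since a_t = (r₁ + r₂)/2, r₂ = 2a_t − r₁ = 2×30355 − 7100 = 53610 km.

r₂ = 53600 km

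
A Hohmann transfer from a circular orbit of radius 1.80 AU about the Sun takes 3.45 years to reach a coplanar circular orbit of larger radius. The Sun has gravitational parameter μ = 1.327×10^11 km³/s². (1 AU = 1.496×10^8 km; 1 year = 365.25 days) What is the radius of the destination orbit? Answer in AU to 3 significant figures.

In km: r₁ = 1.80 × 1.496×10^8 = 2.6928×10^8 km.
Transfer time t = 3.45 years × 365.25 × 86400 s = 1.0887372×10^8 s, and t = π√(a_t³/μ).
So a_t = (μ t²/π²)^(1/3) = (1.327×10^11 × (1.0887372×10^8)² / π²)^(1/3) = 5.4217×10^8 km.
Since a_t = (r₁ + r₂)/2, r₂ = 2a_t − r₁ = 2×5.4217×10^8 − 2.6928×10^8 = 8.1506×10^8 km.
In AU: r₂ = 8.1506×10^8 / 1.496×10^8 = 5.45 AU.

r₂ = 5.45 AU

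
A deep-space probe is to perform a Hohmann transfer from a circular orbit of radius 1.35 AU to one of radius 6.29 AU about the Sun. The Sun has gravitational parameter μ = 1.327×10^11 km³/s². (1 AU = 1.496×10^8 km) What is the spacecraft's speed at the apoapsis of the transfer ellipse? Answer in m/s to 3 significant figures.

In km: r₁ = 1.35 × 1.496×10^8 = 2.0196×10^8 km; r₂ = 6.29 × 1.496×10^8 = 9.40984×10^8 km.
Transfer-ellipse semi-major axis a_t = (r₁ + r₂)/2 = (2.0196×10^8 + 9.40984×10^8)/2 = 5.71472×10^8 km.
The apoapsis of the transfer ellipse is at r = 9.40984×10^8 km.
Vis-viva: v = √[μ(2/r − 1/a_t)] = √[1.327×10^11 × (2/9.40984×10^8 − 1/5.71472×10^8)] = 7.060 km/s.

v = 7060 m/s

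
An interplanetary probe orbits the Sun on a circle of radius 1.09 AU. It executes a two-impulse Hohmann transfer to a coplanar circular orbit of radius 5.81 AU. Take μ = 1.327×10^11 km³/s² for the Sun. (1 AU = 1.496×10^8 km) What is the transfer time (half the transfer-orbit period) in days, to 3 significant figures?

In km: r₁ = 1.09 × 1.496×10^8 = 1.63064×10^8 km; r₂ = 5.81 × 1.496×10^8 = 8.69176×10^8 km.
Transfer-ellipse semi-major axis a_t = (r₁ + r₂)/2 = (1.63064×10^8 + 8.69176×10^8)/2 = 5.1612×10^8 km.
By Kepler's third law the transfer-orbit period is T = 2π√(a_t³/μ), so t = T/2 = 1.011×10^8 s.
Converting: 1.011×10^8 s ÷ 86400 s/day = 1170 days.

t = 1170 days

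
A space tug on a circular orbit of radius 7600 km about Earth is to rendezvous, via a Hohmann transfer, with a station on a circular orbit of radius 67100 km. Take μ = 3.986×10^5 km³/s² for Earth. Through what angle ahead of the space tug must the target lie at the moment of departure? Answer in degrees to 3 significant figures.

φ = 105°

Semi-major axis of the transfer orbit: a_t = (7600 + 67100)/2 = 37350 km.
Transfer time t = π√(a_t³/μ) = 35918.4 s.
The target's mean motion on its circular orbit is ω₂ = √(μ/r₂³) = 3.63233×10^-5 rad/s.
Angle swept by the target during transfer: ω₂·t = 1.3047 rad = 74.75°.
Arrival is 180° from departure on the ellipse, so φ = 180° − 74.75° = 105°.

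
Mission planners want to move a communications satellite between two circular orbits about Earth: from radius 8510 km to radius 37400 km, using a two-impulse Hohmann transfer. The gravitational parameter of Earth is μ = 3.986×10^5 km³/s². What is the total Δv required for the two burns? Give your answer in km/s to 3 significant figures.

Δv = 3.17 km/s

Transfer-ellipse semi-major axis a_t = (r₁ + r₂)/2 = (8510 + 37400)/2 = 22955 km.
At r₁ the circular-orbit speed is v₁ = √(μ/r₁) = 6.844 km/s.
On the transfer ellipse at r₁, vis-viva gives v_p = √[μ(2/r₁ − 1/a_t)] = 8.736 km/s.
First burn Δv₁ = |v_p − v₁| = 1.892 km/s.
At r₂, v₂ = √(μ/r₂) = 3.265 km/s.
Transfer-orbit speed at r₂: v_a = √[μ(2/r₂ − 1/a_t)] = 1.988 km/s.
Second burn Δv₂ = |v₂ − v_a| = 1.277 km/s.
Δv = Δv₁ + Δv₂ = 1.892 + 1.277 = 3.169 km/s.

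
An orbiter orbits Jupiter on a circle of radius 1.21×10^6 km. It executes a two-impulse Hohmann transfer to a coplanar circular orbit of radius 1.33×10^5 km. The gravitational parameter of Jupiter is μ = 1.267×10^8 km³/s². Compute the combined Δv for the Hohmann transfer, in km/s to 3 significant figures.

Δv = 16.2 km/s

Semi-major axis of the transfer orbit: a_t = (1.210×10^6 + 1.330×10^5)/2 = 6.715×10^5 km.
At r₁ the circular-orbit speed is v₁ = √(μ/r₁) = 10.233 km/s.
Transfer-orbit speed at r₁ (vis-viva equation): v_a = √[μ(2/r₁ − 1/a_t)] = 4.5541 km/s.
First burn Δv₁ = |v_a − v₁| = 5.679 km/s.
Circular speed at r₂: v₂ = √(μ/r₂) = 30.86 km/s.
Transfer-orbit speed at r₂: v_p = √[μ(2/r₂ − 1/a_t)] = 41.43 km/s.
Second burn Δv₂ = |v₂ − v_p| = 10.57 km/s.
Δv = Δv₁ + Δv₂ = 5.679 + 10.57 = 16.25 km/s.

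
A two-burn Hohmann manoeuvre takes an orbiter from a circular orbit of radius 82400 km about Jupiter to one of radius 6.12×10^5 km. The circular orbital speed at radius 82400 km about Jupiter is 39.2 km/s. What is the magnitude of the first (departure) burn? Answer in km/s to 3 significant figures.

From the circular-orbit relation v² = μ/r at r = 82400 km: μ = v²r = (39.2)² × 82400 = 1.26619×10^8 km³/s².
Semi-major axis of the transfer orbit: a_t = (82400 + 6.120×10^5)/2 = 3.472×10^5 km.
Circular speed at r = 82400 km: v_c = √(μ/r) = 39.20 km/s.
Transfer-orbit speed at the same r (vis-viva, a = a_t): v_t = √[μ(2/r − 1/a_t)] = 52.04 km/s.
Δv₁ = |v_t − v_c| = |52.04 − 39.20| = 12.84 km/s.

Δv₁ = 12.8 km/s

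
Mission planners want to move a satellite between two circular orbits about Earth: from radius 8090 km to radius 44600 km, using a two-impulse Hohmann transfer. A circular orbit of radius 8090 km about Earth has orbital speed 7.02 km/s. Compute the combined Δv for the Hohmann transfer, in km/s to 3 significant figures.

Δv = 3.45 km/s

From the circular-orbit relation v² = μ/r at r = 8090 km: μ = v²r = (7.02)² × 8090 = 3.98678×10^5 km³/s².
The Hohmann ellipse has a_t = (r₁ + r₂)/2 = 26345 km.
Circular speed at r₁: v₁ = √(μ/r₁) = √(3.98678×10^5/8090) = 7.020 km/s.
Transfer-orbit speed at r₁ (vis-viva equation): v_p = √[μ(2/r₁ − 1/a_t)] = 9.134 km/s.
First burn Δv₁ = |v_p − v₁| = 2.114 km/s.
At r₂, v₂ = √(μ/r₂) = 2.990 km/s.
Transfer-orbit speed at r₂: v_a = √[μ(2/r₂ − 1/a_t)] = 1.657 km/s.
Second burn Δv₂ = |v₂ − v_a| = 1.333 km/s.
Δv = Δv₁ + Δv₂ = 2.114 + 1.333 = 3.447 km/s.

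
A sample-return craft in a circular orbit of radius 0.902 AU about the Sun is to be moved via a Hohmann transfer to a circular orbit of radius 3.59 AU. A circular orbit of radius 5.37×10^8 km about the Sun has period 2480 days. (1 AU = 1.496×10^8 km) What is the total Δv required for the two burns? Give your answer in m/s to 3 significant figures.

From Kepler's third law T² = 4π²r³/μ at r = 5.37×10^8 km, T = 2480 days = 2480 × 86400 s = 2.14272×10^8 s: μ = 4π²r³/T² = 1.33153×10^11 km³/s².
In km: r₁ = 0.902 × 1.496×10^8 = 1.349392×10^8 km; r₂ = 3.59 × 1.496×10^8 = 5.37064×10^8 km.
Transfer-ellipse semi-major axis a_t = (r₁ + r₂)/2 = (1.349392×10^8 + 5.37064×10^8)/2 = 3.360016×10^8 km.
Circular speed at r₁: v₁ = √(μ/r₁) = √(1.33153×10^11/1.349392×10^8) = 31.413 km/s.
On the transfer ellipse at r₁, vis-viva equation gives v_p = √[μ(2/r₁ − 1/a_t)] = 39.715 km/s.
First burn Δv₁ = |v_p − v₁| = 8.302 km/s.
At r₂, v₂ = √(μ/r₂) = 15.7457 km/s.
Transfer-orbit speed at r₂: v_a = √[μ(2/r₂ − 1/a_t)] = 9.97841 km/s.
Second burn Δv₂ = |v₂ − v_a| = 5.767 km/s.
Total Δv = Δv₁ + Δv₂ = 14.07 km/s.

Δv = 14100 m/s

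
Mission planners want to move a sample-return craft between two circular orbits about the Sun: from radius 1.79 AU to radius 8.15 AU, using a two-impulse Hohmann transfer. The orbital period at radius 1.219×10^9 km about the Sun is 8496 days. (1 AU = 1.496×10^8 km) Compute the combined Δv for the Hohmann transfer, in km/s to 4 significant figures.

From Kepler's third law T² = 4π²r³/μ at r = 1.219×10^9 km, T = 8496 days = 8496 × 86400 s = 7.340544×10^8 s: μ = 4π²r³/T² = 1.32713×10^11 km³/s².
In km: r₁ = 1.79 × 1.496×10^8 = 2.67784×10^8 km; r₂ = 8.15 × 1.496×10^8 = 1.21924×10^9 km.
Transfer-ellipse semi-major axis a_t = (r₁ + r₂)/2 = (2.67784×10^8 + 1.21924×10^9)/2 = 7.43512×10^8 km.
At r₁ the circular-orbit speed is v₁ = √(μ/r₁) = 22.262 km/s.
On the transfer ellipse at r₁, v² = μ(2/r − 1/a) gives v_p = √[μ(2/r₁ − 1/a_t)] = 28.508 km/s.
First burn Δv₁ = |v_p − v₁| = 6.246 km/s.
At r₂, v₂ = √(μ/r₂) = 10.433 km/s.
Transfer-orbit speed at r₂: v_a = √[μ(2/r₂ − 1/a_t)] = 6.2612 km/s.
Second burn Δv₂ = |v₂ − v_a| = 4.172 km/s.
Total Δv = Δv₁ + Δv₂ = 10.42 km/s.

Δv = 10.42 km/s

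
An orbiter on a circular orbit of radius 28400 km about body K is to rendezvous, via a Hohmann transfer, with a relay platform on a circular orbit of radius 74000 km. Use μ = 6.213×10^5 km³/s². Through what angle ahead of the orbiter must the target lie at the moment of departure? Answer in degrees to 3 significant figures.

φ = 76.4°

Transfer-ellipse semi-major axis a_t = (r₁ + r₂)/2 = (28400 + 74000)/2 = 51200 km.
Transfer time t = π√(a_t³/μ) = 46170 s.
The target's mean motion on its circular orbit is ω₂ = √(μ/r₂³) = 3.916×10^-5 rad/s.
Angle swept by the target during transfer: ω₂·t = 1.808 rad = 103.6°.
The orbiter traverses 180° on the transfer ellipse, so the target must lead by 180° − 103.6° = 76.4°.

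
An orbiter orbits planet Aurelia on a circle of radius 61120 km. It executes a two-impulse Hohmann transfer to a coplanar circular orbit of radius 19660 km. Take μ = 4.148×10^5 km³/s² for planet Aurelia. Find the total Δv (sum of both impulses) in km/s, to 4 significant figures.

Semi-major axis of the transfer orbit: a_t = (61120 + 19660)/2 = 40390 km.
At r₁ the circular-orbit speed is v₁ = √(μ/r₁) = 2.6051 km/s.
Transfer-orbit speed at r₁ (v² = μ(2/r − 1/a)): v_a = √[μ(2/r₁ − 1/a_t)] = 1.8175 km/s.
First burn Δv₁ = |v_a − v₁| = 0.7876 km/s.
Circular speed at r₂: v₂ = √(μ/r₂) = 4.593 km/s.
Transfer-orbit speed at r₂: v_p = √[μ(2/r₂ − 1/a_t)] = 5.650 km/s.
Second burn Δv₂ = |v₂ − v_p| = 1.057 km/s.
Δv = Δv₁ + Δv₂ = 0.7876 + 1.057 = 1.845 km/s.

Δv = 1.845 km/s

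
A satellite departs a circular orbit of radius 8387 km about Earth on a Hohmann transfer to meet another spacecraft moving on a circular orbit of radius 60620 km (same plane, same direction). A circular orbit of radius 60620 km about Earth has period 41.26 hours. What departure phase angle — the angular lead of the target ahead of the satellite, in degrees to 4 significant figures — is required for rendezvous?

φ = 102.7°

From Kepler's third law T² = 4π²r³/μ at r = 60620 km, T = 41.26 hours = 41.26 × 3600 s = 1.48536×10^5 s: μ = 4π²r³/T² = 3.98606×10^5 km³/s².
The Hohmann ellipse has a_t = (r₁ + r₂)/2 = 34503.5 km.
The half-period of the transfer ellipse is t = π√(a_t³/μ) = 31890 s.
Target angular speed ω₂ = √(μ/r₂³) = 4.230×10^-5 rad/s.
Angle swept by the target during transfer: ω₂·t = 1.349 rad = 77.29°.
The satellite traverses 180° on the transfer ellipse, so the target must lead by 180° − 77.29° = 102.7°.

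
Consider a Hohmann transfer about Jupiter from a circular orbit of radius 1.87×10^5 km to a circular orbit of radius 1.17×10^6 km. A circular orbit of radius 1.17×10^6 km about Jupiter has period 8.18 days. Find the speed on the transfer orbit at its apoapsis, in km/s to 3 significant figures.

From Kepler's third law T² = 4π²r³/μ at r = 1.17×10^6 km, T = 8.18 days = 8.18 × 86400 s = 7.06752×10^5 s: μ = 4π²r³/T² = 1.26585×10^8 km³/s².
The Hohmann ellipse has a_t = (r₁ + r₂)/2 = 6.785×10^5 km.
The apoapsis of the transfer ellipse is at r = 1.170×10^6 km.
Applying v² = μ(2/r − 1/a_t): v = 5.461 km/s.

v = 5.46 km/s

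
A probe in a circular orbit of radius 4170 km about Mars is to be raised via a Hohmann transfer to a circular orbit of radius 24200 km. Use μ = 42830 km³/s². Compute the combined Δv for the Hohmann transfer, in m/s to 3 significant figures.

Transfer-ellipse semi-major axis a_t = (r₁ + r₂)/2 = (4170 + 24200)/2 = 14185 km.
Circular speed at r₁: v₁ = √(μ/r₁) = √(42830/4170) = 3.2048 km/s.
Transfer-orbit speed at r₁ (vis-viva equation): v_p = √[μ(2/r₁ − 1/a_t)] = 4.1860 km/s.
First burn Δv₁ = |v_p − v₁| = 0.9812 km/s.
At r₂, v₂ = √(μ/r₂) = 1.33035 km/s.
Transfer-orbit speed at r₂: v_a = √[μ(2/r₂ − 1/a_t)] = 0.721306 km/s.
Second burn Δv₂ = |v₂ − v_a| = 0.6090 km/s.
Δv = Δv₁ + Δv₂ = 0.9812 + 0.6090 = 1.590 km/s.

Δv = 1590 m/s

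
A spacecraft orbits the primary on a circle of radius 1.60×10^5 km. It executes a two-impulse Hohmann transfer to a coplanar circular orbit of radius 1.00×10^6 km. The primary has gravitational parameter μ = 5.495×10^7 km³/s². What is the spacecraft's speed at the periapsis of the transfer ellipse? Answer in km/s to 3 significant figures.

Semi-major axis of the transfer orbit: a_t = (1.600×10^5 + 1.000×10^6)/2 = 5.800×10^5 km.
At periapsis, r = 1.600×10^5 km.
Applying v² = μ(2/r − 1/a_t): v = 24.33 km/s.

v = 24.3 km/s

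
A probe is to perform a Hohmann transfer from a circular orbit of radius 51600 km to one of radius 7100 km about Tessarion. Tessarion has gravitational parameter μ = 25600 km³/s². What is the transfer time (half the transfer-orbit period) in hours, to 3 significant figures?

t = 27.4 hours

Transfer-ellipse semi-major axis a_t = (r₁ + r₂)/2 = (51600 + 7100)/2 = 29350 km.
By Kepler's third law the transfer-orbit period is T = 2π√(a_t³/μ), so t = T/2 = 98730 s.
Converting: 98730 s ÷ 3600 s/hour = 27.4 hours.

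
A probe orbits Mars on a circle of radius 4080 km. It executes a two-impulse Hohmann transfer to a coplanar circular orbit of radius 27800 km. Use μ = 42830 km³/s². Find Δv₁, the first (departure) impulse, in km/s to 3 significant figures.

Δv₁ = 1.04 km/s

Transfer-ellipse semi-major axis a_t = (r₁ + r₂)/2 = (4080 + 27800)/2 = 15940 km.
Circular speed at r = 4080 km: v_c = √(μ/r) = 3.240 km/s.
Transfer-orbit speed at the same r (vis-viva, a = a_t): v_t = √[μ(2/r − 1/a_t)] = 4.279 km/s.
Δv₁ = |v_t − v_c| = |4.279 − 3.240| = 1.039 km/s.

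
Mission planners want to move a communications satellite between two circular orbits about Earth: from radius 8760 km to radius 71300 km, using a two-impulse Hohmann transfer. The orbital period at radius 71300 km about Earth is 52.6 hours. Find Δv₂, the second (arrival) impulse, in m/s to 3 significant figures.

From Kepler's third law T² = 4π²r³/μ at r = 71300 km, T = 52.6 hours = 52.6 × 3600 s = 1.8936×10^5 s: μ = 4π²r³/T² = 3.99073×10^5 km³/s².
Semi-major axis of the transfer orbit: a_t = (8760 + 71300)/2 = 40030 km.
On the circular orbit at r = 71300 km, v_c = √(μ/r) = 2.366 km/s.
Vis-viva on the transfer ellipse at r = 71300 km gives v_t = √[μ(2/r − 1/a_t)] = 1.107 km/s.
Δv₂ = |v_t − v_c| = |1.107 − 2.366| = 1.259 km/s.

Δv₂ = 1260 m/s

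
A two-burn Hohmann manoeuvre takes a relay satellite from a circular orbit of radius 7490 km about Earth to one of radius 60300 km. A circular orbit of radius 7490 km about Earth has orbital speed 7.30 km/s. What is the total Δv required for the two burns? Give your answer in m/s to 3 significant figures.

Δv = 3800 m/s

From the circular-orbit relation v² = μ/r at r = 7490 km: μ = v²r = (7.30)² × 7490 = 3.99142×10^5 km³/s².
The Hohmann ellipse has a_t = (r₁ + r₂)/2 = 33895 km.
Circular speed at r₁: v₁ = √(μ/r₁) = √(3.99142×10^5/7490) = 7.300 km/s.
Transfer-orbit speed at r₁ (v² = μ(2/r − 1/a)): v_p = √[μ(2/r₁ − 1/a_t)] = 9.737 km/s.
First burn Δv₁ = |v_p − v₁| = 2.437 km/s.
Circular speed at r₂: v₂ = √(μ/r₂) = 2.5728 km/s.
Transfer-orbit speed at r₂: v_a = √[μ(2/r₂ − 1/a_t)] = 1.2094 km/s.
Second burn Δv₂ = |v₂ − v_a| = 1.363 km/s.
Total Δv = Δv₁ + Δv₂ = 3.800 km/s.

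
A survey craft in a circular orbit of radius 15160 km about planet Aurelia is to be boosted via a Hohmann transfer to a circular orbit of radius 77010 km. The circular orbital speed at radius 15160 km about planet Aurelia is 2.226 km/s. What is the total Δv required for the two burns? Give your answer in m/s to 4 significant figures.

From the circular-orbit relation v² = μ/r at r = 15160 km: μ = v²r = (2.226)² × 15160 = 75119.0 km³/s².
Semi-major axis of the transfer orbit: a_t = (15160 + 77010)/2 = 46085 km.
Circular speed at r₁: v₁ = √(μ/r₁) = √(75119.0/15160) = 2.2260 km/s.
On the transfer ellipse at r₁, vis-viva equation gives v_p = √[μ(2/r₁ − 1/a_t)] = 2.8775 km/s.
First burn Δv₁ = |v_p − v₁| = 0.6515 km/s.
At r₂, v₂ = √(μ/r₂) = 0.98765 km/s.
Transfer-orbit speed at r₂: v_a = √[μ(2/r₂ − 1/a_t)] = 0.56646 km/s.
Second burn Δv₂ = |v₂ − v_a| = 0.4212 km/s.
Δv = Δv₁ + Δv₂ = 0.6515 + 0.4212 = 1.073 km/s.

Δv = 1073 m/s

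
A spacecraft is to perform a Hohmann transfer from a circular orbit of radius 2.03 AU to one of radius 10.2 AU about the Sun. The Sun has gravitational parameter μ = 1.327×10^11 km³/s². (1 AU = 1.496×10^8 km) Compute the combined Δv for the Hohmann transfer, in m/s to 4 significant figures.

Δv = 10050 m/s

In km: r₁ = 2.03 × 1.496×10^8 = 3.03688×10^8 km; r₂ = 10.2 × 1.496×10^8 = 1.52592×10^9 km.
The Hohmann ellipse has a_t = (r₁ + r₂)/2 = 9.14804×10^8 km.
At r₁ the circular-orbit speed is v₁ = √(μ/r₁) = 20.9036 km/s.
Transfer-orbit speed at r₁ (vis-viva): v_p = √[μ(2/r₁ − 1/a_t)] = 26.9975 km/s.
First burn Δv₁ = |v_p − v₁| = 6.094 km/s.
At r₂, v₂ = √(μ/r₂) = 9.325 km/s.
Transfer-orbit speed at r₂: v_a = √[μ(2/r₂ − 1/a_t)] = 5.373 km/s.
Second burn Δv₂ = |v₂ − v_a| = 3.952 km/s.
Δv = Δv₁ + Δv₂ = 6.094 + 3.952 = 10.05 km/s.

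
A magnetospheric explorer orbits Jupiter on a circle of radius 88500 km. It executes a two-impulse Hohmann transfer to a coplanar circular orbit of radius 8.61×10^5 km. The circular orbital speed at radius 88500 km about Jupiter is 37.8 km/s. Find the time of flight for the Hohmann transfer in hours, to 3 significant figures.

From the circular-orbit relation v² = μ/r at r = 88500 km: μ = v²r = (37.8)² × 88500 = 1.26452×10^8 km³/s².
The Hohmann ellipse has a_t = (r₁ + r₂)/2 = 4.7475×10^5 km.
Half the transfer-orbit period gives t = π√(a_t³/μ) = 91390 s.
Converting: 91390 s ÷ 3600 s/hour = 25.4 hours.

t = 25.4 hours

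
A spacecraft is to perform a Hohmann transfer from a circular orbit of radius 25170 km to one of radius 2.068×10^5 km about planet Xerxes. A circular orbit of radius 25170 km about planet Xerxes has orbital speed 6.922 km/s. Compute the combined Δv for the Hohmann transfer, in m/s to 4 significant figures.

Δv = 3611 m/s

From the circular-orbit relation v² = μ/r at r = 25170 km: μ = v²r = (6.922)² × 25170 = 1.20600×10^6 km³/s².
The Hohmann ellipse has a_t = (r₁ + r₂)/2 = 1.15985×10^5 km.
At r₁ the circular-orbit speed is v₁ = √(μ/r₁) = 6.922 km/s.
On the transfer ellipse at r₁, vis-viva gives v_p = √[μ(2/r₁ − 1/a_t)] = 9.243 km/s.
First burn Δv₁ = |v_p − v₁| = 2.321 km/s.
Circular speed at r₂: v₂ = √(μ/r₂) = 2.415 km/s.
Transfer-orbit speed at r₂: v_a = √[μ(2/r₂ − 1/a_t)] = 1.125 km/s.
Second burn Δv₂ = |v₂ − v_a| = 1.290 km/s.
Δv = Δv₁ + Δv₂ = 2.321 + 1.290 = 3.611 km/s.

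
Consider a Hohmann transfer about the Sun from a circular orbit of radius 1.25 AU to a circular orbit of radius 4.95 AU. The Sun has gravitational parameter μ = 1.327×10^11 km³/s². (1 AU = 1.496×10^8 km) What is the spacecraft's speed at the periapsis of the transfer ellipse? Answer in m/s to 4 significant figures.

In km: r₁ = 1.25 × 1.496×10^8 = 1.870×10^8 km; r₂ = 4.95 × 1.496×10^8 = 7.4052×10^8 km.
The Hohmann ellipse has a_t = (r₁ + r₂)/2 = 4.6376×10^8 km.
The periapsis of the transfer ellipse is at r = 1.870×10^8 km.
Applying v² = μ(2/r − 1/a_t): v = 33.66 km/s.

v = 33660 m/s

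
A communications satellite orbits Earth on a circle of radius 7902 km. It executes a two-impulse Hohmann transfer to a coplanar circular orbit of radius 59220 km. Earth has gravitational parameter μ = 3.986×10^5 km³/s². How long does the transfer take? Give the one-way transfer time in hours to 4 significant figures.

t = 8.498 hours

Transfer-ellipse semi-major axis a_t = (r₁ + r₂)/2 = (7902 + 59220)/2 = 33561 km.
Transfer time t = π√(a_t³/μ) = π√((33561)³ / 3.986×10^5) = 30594 s.
Converting: 30594 s ÷ 3600 s/hour = 8.498 hours.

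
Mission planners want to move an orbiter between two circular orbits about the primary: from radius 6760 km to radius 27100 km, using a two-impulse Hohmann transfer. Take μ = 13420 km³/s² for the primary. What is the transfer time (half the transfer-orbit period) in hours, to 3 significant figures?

t = 16.6 hours

The Hohmann ellipse has a_t = (r₁ + r₂)/2 = 16930 km.
By Kepler's third law the transfer-orbit period is T = 2π√(a_t³/μ), so t = T/2 = 59740 s.
Converting: 59740 s ÷ 3600 s/hour = 16.6 hours.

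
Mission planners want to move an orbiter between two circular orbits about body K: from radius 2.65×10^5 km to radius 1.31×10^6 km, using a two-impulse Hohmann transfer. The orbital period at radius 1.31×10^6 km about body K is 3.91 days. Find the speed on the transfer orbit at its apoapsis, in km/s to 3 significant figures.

From Kepler's third law T² = 4π²r³/μ at r = 1.31×10^6 km, T = 3.91 days = 3.91 × 86400 s = 3.37824×10^5 s: μ = 4π²r³/T² = 7.77665×10^8 km³/s².
Transfer-ellipse semi-major axis a_t = (r₁ + r₂)/2 = (2.650×10^5 + 1.310×10^6)/2 = 7.875×10^5 km.
At apoapsis, r = 1.310×10^6 km.
Applying v² = μ(2/r − 1/a_t): v = 14.13 km/s.

v = 14.1 km/s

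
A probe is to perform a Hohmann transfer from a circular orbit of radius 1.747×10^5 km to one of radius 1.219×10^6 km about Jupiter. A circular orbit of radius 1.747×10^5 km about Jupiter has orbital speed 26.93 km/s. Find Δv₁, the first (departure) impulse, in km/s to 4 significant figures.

From the circular-orbit relation v² = μ/r at r = 1.747×10^5 km: μ = v²r = (26.93)² × 1.747×10^5 = 1.26697×10^8 km³/s².
The Hohmann ellipse has a_t = (r₁ + r₂)/2 = 6.9685×10^5 km.
Circular speed at r = 1.747×10^5 km: v_c = √(μ/r) = 26.930 km/s.
Transfer-orbit speed at the same r (vis-viva, a = a_t): v_t = √[μ(2/r − 1/a_t)] = 35.618 km/s.
Δv₁ = |v_t − v_c| = |35.618 − 26.930| = 8.688 km/s.

Δv₁ = 8.688 km/s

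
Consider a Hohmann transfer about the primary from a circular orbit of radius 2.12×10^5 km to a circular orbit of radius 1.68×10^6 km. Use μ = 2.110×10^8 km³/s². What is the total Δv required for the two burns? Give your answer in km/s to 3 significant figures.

Δv = 16.4 km/s

Transfer-ellipse semi-major axis a_t = (r₁ + r₂)/2 = (2.120×10^5 + 1.680×10^6)/2 = 9.460×10^5 km.
At r₁ the circular-orbit speed is v₁ = √(μ/r₁) = 31.548 km/s.
On the transfer ellipse at r₁, vis-viva equation gives v_p = √[μ(2/r₁ − 1/a_t)] = 42.042 km/s.
First burn Δv₁ = |v_p − v₁| = 10.494 km/s.
Circular speed at r₂: v₂ = √(μ/r₂) = 11.2069 km/s.
Transfer-orbit speed at r₂: v_a = √[μ(2/r₂ − 1/a_t)] = 5.30529 km/s.
Second burn Δv₂ = |v₂ − v_a| = 5.9016 km/s.
Total Δv = Δv₁ + Δv₂ = 16.40 km/s.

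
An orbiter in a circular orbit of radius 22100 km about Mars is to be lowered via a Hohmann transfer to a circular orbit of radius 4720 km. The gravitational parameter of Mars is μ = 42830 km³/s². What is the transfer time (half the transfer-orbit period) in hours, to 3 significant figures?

The Hohmann ellipse has a_t = (r₁ + r₂)/2 = 13410 km.
By Kepler's third law the transfer-orbit period is T = 2π√(a_t³/μ), so t = T/2 = 23570 s.
Converting: 23570 s ÷ 3600 s/hour = 6.55 hours.

t = 6.55 hours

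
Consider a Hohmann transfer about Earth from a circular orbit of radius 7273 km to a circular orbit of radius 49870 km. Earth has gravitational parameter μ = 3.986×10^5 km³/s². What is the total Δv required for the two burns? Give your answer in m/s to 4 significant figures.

Δv = 3778 m/s

Semi-major axis of the transfer orbit: a_t = (7273 + 49870)/2 = 28571.5 km.
Circular speed at r₁: v₁ = √(μ/r₁) = √(3.986×10^5/7273) = 7.4031 km/s.
On the transfer ellipse at r₁, v² = μ(2/r − 1/a) gives v_p = √[μ(2/r₁ − 1/a_t)] = 9.7806 km/s.
First burn Δv₁ = |v_p − v₁| = 2.3775 km/s.
Circular speed at r₂: v₂ = √(μ/r₂) = 2.8272 km/s.
Transfer-orbit speed at r₂: v_a = √[μ(2/r₂ − 1/a_t)] = 1.4264 km/s.
Second burn Δv₂ = |v₂ − v_a| = 1.4008 km/s.
Δv = Δv₁ + Δv₂ = 2.3775 + 1.4008 = 3.778 km/s.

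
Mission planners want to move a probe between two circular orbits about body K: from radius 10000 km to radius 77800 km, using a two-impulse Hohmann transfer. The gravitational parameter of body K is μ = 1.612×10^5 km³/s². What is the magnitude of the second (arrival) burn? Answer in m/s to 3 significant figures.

Transfer-ellipse semi-major axis a_t = (r₁ + r₂)/2 = (10000 + 77800)/2 = 43900 km.
On the circular orbit at r = 77800 km, v_c = √(μ/r) = 1.4394 km/s.
Transfer-orbit speed at the same r (vis-viva, a = a_t): v_t = √[μ(2/r − 1/a_t)] = 0.68701 km/s.
Δv₂ = |v_t − v_c| = |0.68701 − 1.4394| = 0.7524 km/s.

Δv₂ = 752 m/s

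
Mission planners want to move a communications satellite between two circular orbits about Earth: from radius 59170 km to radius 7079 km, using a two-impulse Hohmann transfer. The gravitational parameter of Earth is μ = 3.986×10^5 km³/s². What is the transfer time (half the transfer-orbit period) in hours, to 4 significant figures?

The Hohmann ellipse has a_t = (r₁ + r₂)/2 = 33124.5 km.
Transfer time t = π√(a_t³/μ) = π√((33124.5)³ / 3.986×10^5) = 30000 s.
Converting: 30000 s ÷ 3600 s/hour = 8.333 hours.

t = 8.333 hours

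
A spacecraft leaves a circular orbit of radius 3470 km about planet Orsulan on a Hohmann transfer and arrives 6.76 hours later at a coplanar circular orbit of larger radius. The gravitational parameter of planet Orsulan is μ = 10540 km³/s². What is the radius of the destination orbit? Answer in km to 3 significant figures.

r₂ = 13700 km

Transfer time t = 6.76 hours = 24336 s, and t = π√(a_t³/μ).
So a_t = (μ t²/π²)^(1/3) = (10540 × (24336)² / π²)^(1/3) = 8583.8 km.
Since a_t = (r₁ + r₂)/2, r₂ = 2a_t − r₁ = 2×8583.8 − 3470 = 13697.6 km.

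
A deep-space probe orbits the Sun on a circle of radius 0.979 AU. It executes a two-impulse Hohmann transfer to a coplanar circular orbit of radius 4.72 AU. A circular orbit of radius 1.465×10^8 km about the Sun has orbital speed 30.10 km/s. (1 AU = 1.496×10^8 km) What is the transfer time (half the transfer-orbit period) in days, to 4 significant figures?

From the circular-orbit relation v² = μ/r at r = 1.465×10^8 km: μ = v²r = (30.10)² × 1.465×10^8 = 1.32730×10^11 km³/s².
In km: r₁ = 0.979 × 1.496×10^8 = 1.464584×10^8 km; r₂ = 4.72 × 1.496×10^8 = 7.06112×10^8 km.
Transfer-ellipse semi-major axis a_t = (r₁ + r₂)/2 = (1.464584×10^8 + 7.06112×10^8)/2 = 4.262852×10^8 km.
Half the transfer-orbit period gives t = π√(a_t³/μ) = 7.5895×10^7 s.
Converting: 7.5895×10^7 s ÷ 86400 s/day = 878.4 days.

t = 878.4 days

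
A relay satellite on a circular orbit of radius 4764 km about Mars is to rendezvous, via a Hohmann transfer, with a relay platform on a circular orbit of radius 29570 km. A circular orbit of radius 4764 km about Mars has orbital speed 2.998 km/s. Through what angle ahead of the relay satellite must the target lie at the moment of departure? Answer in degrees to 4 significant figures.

φ = 100.4°

From the circular-orbit relation v² = μ/r at r = 4764 km: μ = v²r = (2.998)² × 4764 = 42818.9 km³/s².
Semi-major axis of the transfer orbit: a_t = (4764 + 29570)/2 = 17167 km.
Transfer time t = π√(a_t³/μ) = 34149 s.
Target angular speed ω₂ = √(μ/r₂³) = 4.0695×10^-5 rad/s.
Angle swept by the target during transfer: ω₂·t = 1.3897 rad = 79.62°.
Arrival is 180° from departure on the ellipse, so φ = 180° − 79.62° = 100.4°.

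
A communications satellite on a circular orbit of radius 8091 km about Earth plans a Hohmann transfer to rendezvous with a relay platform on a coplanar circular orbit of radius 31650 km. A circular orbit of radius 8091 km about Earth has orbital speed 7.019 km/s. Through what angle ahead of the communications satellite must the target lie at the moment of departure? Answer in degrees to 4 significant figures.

From the circular-orbit relation v² = μ/r at r = 8091 km: μ = v²r = (7.019)² × 8091 = 3.98614×10^5 km³/s².
The Hohmann ellipse has a_t = (r₁ + r₂)/2 = 19870.5 km.
The half-period of the transfer ellipse is t = π√(a_t³/μ) = 13937.6 s.
Target angular speed ω₂ = √(μ/r₂³) = 1.12128×10^-4 rad/s.
Angle swept by the target during transfer: ω₂·t = 1.5628 rad = 89.54°.
The communications satellite traverses 180° on the transfer ellipse, so the target must lead by 180° − 89.54° = 90.46°.

φ = 90.46°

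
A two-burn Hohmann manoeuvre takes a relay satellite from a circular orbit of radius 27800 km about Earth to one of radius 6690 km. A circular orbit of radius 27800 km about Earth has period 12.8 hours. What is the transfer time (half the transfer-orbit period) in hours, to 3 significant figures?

t = 3.13 hours

From Kepler's third law T² = 4π²r³/μ at r = 27800 km, T = 12.8 hours = 12.8 × 3600 s = 46080 s: μ = 4π²r³/T² = 3.99456×10^5 km³/s².
Semi-major axis of the transfer orbit: a_t = (27800 + 6690)/2 = 17245 km.
Transfer time t = π√(a_t³/μ) = π√((17245)³ / 3.99456×10^5) = 11260 s.
Converting: 11260 s ÷ 3600 s/hour = 3.13 hours.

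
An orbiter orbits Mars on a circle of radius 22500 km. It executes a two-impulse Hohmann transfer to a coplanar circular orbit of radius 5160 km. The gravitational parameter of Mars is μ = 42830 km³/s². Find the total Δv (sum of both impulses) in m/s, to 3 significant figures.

Δv = 1330 m/s

Semi-major axis of the transfer orbit: a_t = (22500 + 5160)/2 = 13830 km.
Circular speed at r₁: v₁ = √(μ/r₁) = √(42830/22500) = 1.37969 km/s.
Transfer-orbit speed at r₁ (vis-viva equation): v_a = √[μ(2/r₁ − 1/a_t)] = 0.842746 km/s.
First burn Δv₁ = |v_a − v₁| = 0.5369 km/s.
Circular speed at r₂: v₂ = √(μ/r₂) = 2.88104 km/s.
Transfer-orbit speed at r₂: v_p = √[μ(2/r₂ − 1/a_t)] = 3.67476 km/s.
Second burn Δv₂ = |v₂ − v_p| = 0.7937 km/s.
Δv = Δv₁ + Δv₂ = 0.5369 + 0.7937 = 1.331 km/s.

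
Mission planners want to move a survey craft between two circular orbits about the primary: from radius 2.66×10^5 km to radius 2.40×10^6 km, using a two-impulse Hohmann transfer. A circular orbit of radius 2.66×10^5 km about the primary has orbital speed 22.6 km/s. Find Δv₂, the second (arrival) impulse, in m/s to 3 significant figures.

From the circular-orbit relation v² = μ/r at r = 2.66×10^5 km: μ = v²r = (22.6)² × 2.66×10^5 = 1.35862×10^8 km³/s².
The Hohmann ellipse has a_t = (r₁ + r₂)/2 = 1.333×10^6 km.
Circular speed at r = 2.400×10^6 km: v_c = √(μ/r) = 7.524 km/s.
Transfer-orbit speed at the same r (vis-viva, a = a_t): v_t = √[μ(2/r − 1/a_t)] = 3.361 km/s.
Δv₂ = |v_t − v_c| = |3.361 − 7.524| = 4.163 km/s.

Δv₂ = 4160 m/s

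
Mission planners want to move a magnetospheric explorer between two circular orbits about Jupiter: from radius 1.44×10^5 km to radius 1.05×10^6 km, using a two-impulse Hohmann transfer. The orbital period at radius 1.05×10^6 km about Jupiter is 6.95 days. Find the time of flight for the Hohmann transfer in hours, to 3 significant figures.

From Kepler's third law T² = 4π²r³/μ at r = 1.05×10^6 km, T = 6.95 days = 6.95 × 86400 s = 6.0048×10^5 s: μ = 4π²r³/T² = 1.26745×10^8 km³/s².
The Hohmann ellipse has a_t = (r₁ + r₂)/2 = 5.970×10^5 km.
Transfer time t = π√(a_t³/μ) = π√((5.970×10^5)³ / 1.26745×10^8) = 1.2872×10^5 s.
Converting: 1.2872×10^5 s ÷ 3600 s/hour = 35.8 hours.

t = 35.8 hours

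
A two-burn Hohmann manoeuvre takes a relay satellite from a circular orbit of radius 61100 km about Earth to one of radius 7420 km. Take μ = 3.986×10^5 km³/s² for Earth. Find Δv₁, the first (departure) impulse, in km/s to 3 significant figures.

Δv₁ = 1.37 km/s

Transfer-ellipse semi-major axis a_t = (r₁ + r₂)/2 = (61100 + 7420)/2 = 34260 km.
On the circular orbit at r = 61100 km, v_c = √(μ/r) = 2.554160 km/s.
Vis-viva on the transfer ellipse at r = 61100 km gives v_t = √[μ(2/r − 1/a_t)] = 1.188656 km/s.
Δv₁ = |v_t − v_c| = |1.188656 − 2.554160| = 1.366 km/s.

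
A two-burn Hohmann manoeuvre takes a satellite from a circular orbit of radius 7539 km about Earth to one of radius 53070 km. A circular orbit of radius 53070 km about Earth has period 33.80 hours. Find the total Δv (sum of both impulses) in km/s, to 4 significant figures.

Δv = 3.724 km/s

From Kepler's third law T² = 4π²r³/μ at r = 53070 km, T = 33.80 hours = 33.80 × 3600 s = 1.2168×10^5 s: μ = 4π²r³/T² = 3.98537×10^5 km³/s².
Semi-major axis of the transfer orbit: a_t = (7539 + 53070)/2 = 30304.5 km.
At r₁ the circular-orbit speed is v₁ = √(μ/r₁) = 7.2707 km/s.
On the transfer ellipse at r₁, vis-viva equation gives v_p = √[μ(2/r₁ − 1/a_t)] = 9.6216 km/s.
First burn Δv₁ = |v_p − v₁| = 2.3509 km/s.
Circular speed at r₂: v₂ = √(μ/r₂) = 2.74037 km/s.
Transfer-orbit speed at r₂: v_a = √[μ(2/r₂ − 1/a_t)] = 1.36683 km/s.
Second burn Δv₂ = |v₂ − v_a| = 1.3735 km/s.
Total Δv = Δv₁ + Δv₂ = 3.724 km/s.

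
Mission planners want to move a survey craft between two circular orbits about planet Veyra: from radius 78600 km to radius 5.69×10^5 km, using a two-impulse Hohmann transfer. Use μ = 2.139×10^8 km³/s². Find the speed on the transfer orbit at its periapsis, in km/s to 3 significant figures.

v = 69.2 km/s

Semi-major axis of the transfer orbit: a_t = (78600 + 5.690×10^5)/2 = 3.238×10^5 km.
The periapsis of the transfer ellipse is at r = 78600 km.
Vis-viva: v = √[μ(2/r − 1/a_t)] = √[2.139×10^8 × (2/78600 − 1/3.238×10^5)] = 69.15 km/s.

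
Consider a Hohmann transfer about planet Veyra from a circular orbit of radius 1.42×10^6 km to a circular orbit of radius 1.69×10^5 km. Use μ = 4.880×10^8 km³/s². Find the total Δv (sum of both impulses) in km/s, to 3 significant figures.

Semi-major axis of the transfer orbit: a_t = (1.420×10^6 + 1.690×10^5)/2 = 7.945×10^5 km.
Circular speed at r₁: v₁ = √(μ/r₁) = √(4.880×10^8/1.420×10^6) = 18.538 km/s.
On the transfer ellipse at r₁, vis-viva equation gives v_a = √[μ(2/r₁ − 1/a_t)] = 8.5499 km/s.
First burn Δv₁ = |v_a − v₁| = 9.988 km/s.
Circular speed at r₂: v₂ = √(μ/r₂) = 53.74 km/s.
Transfer-orbit speed at r₂: v_p = √[μ(2/r₂ − 1/a_t)] = 71.84 km/s.
Second burn Δv₂ = |v₂ − v_p| = 18.10 km/s.
Δv = Δv₁ + Δv₂ = 9.988 + 18.10 = 28.09 km/s.

Δv = 28.1 km/s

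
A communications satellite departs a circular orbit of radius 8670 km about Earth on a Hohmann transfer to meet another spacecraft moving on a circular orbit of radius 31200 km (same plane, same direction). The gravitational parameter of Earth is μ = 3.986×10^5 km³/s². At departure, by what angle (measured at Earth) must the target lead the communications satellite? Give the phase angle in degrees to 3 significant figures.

φ = 88.1°

The Hohmann ellipse has a_t = (r₁ + r₂)/2 = 19935 km.
Transfer time t = π√(a_t³/μ) = 14006 s.
The target's mean motion on its circular orbit is ω₂ = √(μ/r₂³) = 1.1456×10^-4 rad/s.
Angle swept by the target during transfer: ω₂·t = 1.6045 rad = 91.93°.
Arrival is 180° from departure on the ellipse, so φ = 180° − 91.93° = 88.1°.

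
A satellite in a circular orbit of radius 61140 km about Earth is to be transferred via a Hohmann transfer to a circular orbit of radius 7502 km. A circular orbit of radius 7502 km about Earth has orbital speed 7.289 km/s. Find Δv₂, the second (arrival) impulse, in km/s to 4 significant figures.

From the circular-orbit relation v² = μ/r at r = 7502 km: μ = v²r = (7.289)² × 7502 = 3.98578×10^5 km³/s².
Transfer-ellipse semi-major axis a_t = (r₁ + r₂)/2 = (61140 + 7502)/2 = 34321 km.
Circular speed at r = 7502 km: v_c = √(μ/r) = 7.289 km/s.
Transfer-orbit speed at the same r (vis-viva, a = a_t): v_t = √[μ(2/r − 1/a_t)] = 9.729 km/s.
Δv₂ = |v_t − v_c| = |9.729 − 7.289| = 2.440 km/s.

Δv₂ = 2.440 km/s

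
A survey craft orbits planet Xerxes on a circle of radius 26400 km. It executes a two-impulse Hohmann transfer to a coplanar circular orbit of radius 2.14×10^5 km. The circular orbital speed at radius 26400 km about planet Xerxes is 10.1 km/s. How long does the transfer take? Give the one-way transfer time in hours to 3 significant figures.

t = 22.2 hours

From the circular-orbit relation v² = μ/r at r = 26400 km: μ = v²r = (10.1)² × 26400 = 2.69306×10^6 km³/s².
The Hohmann ellipse has a_t = (r₁ + r₂)/2 = 1.202×10^5 km.
By Kepler's third law the transfer-orbit period is T = 2π√(a_t³/μ), so t = T/2 = 79780 s.
Converting: 79780 s ÷ 3600 s/hour = 22.2 hours.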